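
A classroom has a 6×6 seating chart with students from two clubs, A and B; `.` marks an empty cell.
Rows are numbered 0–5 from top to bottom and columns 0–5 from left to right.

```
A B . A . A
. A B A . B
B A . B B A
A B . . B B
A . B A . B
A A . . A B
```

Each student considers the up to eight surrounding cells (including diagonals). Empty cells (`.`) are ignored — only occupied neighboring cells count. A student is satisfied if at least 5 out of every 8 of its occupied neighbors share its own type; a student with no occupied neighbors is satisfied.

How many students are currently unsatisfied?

Row 0: (0,0)A 1/2 ✗ · (0,1)B 1/3 ✗ · (0,3)A 1/2 ✗ · (0,5)A 0/1 ✗
Row 1: (1,1)A 2/5 ✗ · (1,2)B 2/6 ✗ · (1,3)A 1/4 ✗ · (1,5)B 1/3 ✗
Row 2: (2,0)B 1/4 ✗ · (2,1)A 2/5 ✗ · (2,3)B 3/4 ✓ · (2,4)B 4/6 ✓ · (2,5)A 0/4 ✗
Row 3: (3,0)A 2/4 ✗ · (3,1)B 2/5 ✗ · (3,4)B 4/6 ✓ · (3,5)B 3/4 ✓
Row 4: (4,0)A 3/4 ✓ · (4,2)B 1/3 ✗ · (4,3)A 1/3 ✗ · (4,5)B 3/4 ✓
Row 5: (5,0)A 2/2 ✓ · (5,1)A 2/3 ✓ · (5,4)A 1/3 ✗ · (5,5)B 1/2 ✗
Unsatisfied: (0,0), (0,1), (0,3), (0,5), (1,1), (1,2), (1,3), (1,5), (2,0), (2,1), (2,5), (3,0), (3,1), (4,2), (4,3), (5,4), (5,5) — 17 in total.

17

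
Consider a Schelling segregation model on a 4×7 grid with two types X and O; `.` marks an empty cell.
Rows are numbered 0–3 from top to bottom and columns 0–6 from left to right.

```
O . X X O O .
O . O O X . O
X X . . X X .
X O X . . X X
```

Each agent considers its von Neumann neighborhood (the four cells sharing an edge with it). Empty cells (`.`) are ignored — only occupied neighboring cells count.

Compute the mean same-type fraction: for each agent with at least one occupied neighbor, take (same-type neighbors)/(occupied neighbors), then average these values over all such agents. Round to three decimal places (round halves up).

0.583

(0,0)O 1/1
(0,2)X 1/2
(0,3)X 1/3
(0,4)O 1/3
(0,5)O 1/1
(1,0)O 1/2
(1,2)O 1/2
(1,3)O 1/3
(1,4)X 1/3
(1,6)O — no occupied neighbors
(2,0)X 2/3
(2,1)X 1/2
(2,4)X 2/2
(2,5)X 2/2
(3,0)X 1/2
(3,1)O 0/3
(3,2)X 0/1
(3,5)X 2/2
(3,6)X 1/1
Sum over 18 agents: 1/1 + 1/2 + 1/3 + 1/3 + 1/1 + 1/2 + 1/2 + 1/3 + 1/3 + 2/3 + 1/2 + 2/2 + 2/2 + 1/2 + 0/3 + 0/1 + 2/2 + 1/1 = 21/2; mean = 21/2 ÷ 18 = 7/12 = 0.583333… → 0.583.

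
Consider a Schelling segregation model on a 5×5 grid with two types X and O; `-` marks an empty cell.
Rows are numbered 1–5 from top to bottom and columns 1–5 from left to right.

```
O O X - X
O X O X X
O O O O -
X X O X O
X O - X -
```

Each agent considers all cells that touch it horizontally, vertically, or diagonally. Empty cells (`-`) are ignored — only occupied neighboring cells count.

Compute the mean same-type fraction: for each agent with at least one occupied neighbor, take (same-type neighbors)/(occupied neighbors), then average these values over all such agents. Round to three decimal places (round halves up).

(1,1)O 2/3
(1,2)O 3/5
(1,3)X 2/4
(1,5)X 2/2
(2,1)O 4/5
(2,2)X 1/8
(2,3)O 4/7
(2,4)X 3/6
(2,5)X 2/3
(3,1)O 2/5
(3,2)O 5/8
(3,3)O 4/8
(3,4)O 4/7
(4,1)X 2/5
(4,2)X 2/7
(4,3)O 4/7
(4,4)X 1/5
(4,5)O 1/3
(5,1)X 2/3
(5,2)O 1/4
(5,4)X 1/3
Sum over 21 agents: 2/3 + 3/5 + 2/4 + 2/2 + 4/5 + 1/8 + 4/7 + 3/6 + 2/3 + 2/5 + 5/8 + 4/8 + 4/7 + 2/5 + 2/7 + 4/7 + 1/5 + 1/3 + 2/3 + 1/4 + 1/3 = 317/30; mean = 317/30 ÷ 21 = 317/630 = 0.503174… → 0.503.

0.503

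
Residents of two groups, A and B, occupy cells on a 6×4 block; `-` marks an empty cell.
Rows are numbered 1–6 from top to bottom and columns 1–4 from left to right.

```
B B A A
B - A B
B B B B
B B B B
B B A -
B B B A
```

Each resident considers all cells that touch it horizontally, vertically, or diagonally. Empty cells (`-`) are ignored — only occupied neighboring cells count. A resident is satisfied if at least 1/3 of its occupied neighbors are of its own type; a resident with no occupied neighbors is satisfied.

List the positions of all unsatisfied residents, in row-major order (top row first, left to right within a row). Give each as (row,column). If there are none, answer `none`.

Row 1: (1,1)B 2/2 satisfied · (1,2)B 2/4 satisfied · (1,3)A 2/4 satisfied · (1,4)A 2/3 satisfied
Row 2: (2,1)B 4/4 satisfied · (2,3)A 2/7 not · (2,4)B 2/5 satisfied
Row 3: (3,1)B 4/4 satisfied · (3,2)B 6/7 satisfied · (3,3)B 6/7 satisfied · (3,4)B 4/5 satisfied
Row 4: (4,1)B 5/5 satisfied · (4,2)B 7/8 satisfied · (4,3)B 6/7 satisfied · (4,4)B 3/4 satisfied
Row 5: (5,1)B 5/5 satisfied · (5,2)B 7/8 satisfied · (5,3)A 1/7 not
Row 6: (6,1)B 3/3 satisfied · (6,2)B 4/5 satisfied · (6,3)B 2/4 satisfied · (6,4)A 1/2 satisfied

(2,3), (5,3)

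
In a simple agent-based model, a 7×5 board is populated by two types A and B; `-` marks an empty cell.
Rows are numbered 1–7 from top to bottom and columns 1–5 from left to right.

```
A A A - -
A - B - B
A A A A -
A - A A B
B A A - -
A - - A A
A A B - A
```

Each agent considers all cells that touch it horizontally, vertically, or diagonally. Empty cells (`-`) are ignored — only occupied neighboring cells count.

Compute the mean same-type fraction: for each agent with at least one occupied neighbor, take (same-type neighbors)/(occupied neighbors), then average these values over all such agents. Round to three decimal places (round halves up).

0.663

Row 1: (1,1)A 2/2 · (1,2)A 3/4 · (1,3)A 1/2
Row 2: (2,1)A 4/4 · (2,3)B 0/5 · (2,5)B 0/1
Row 3: (3,1)A 3/3 · (3,2)A 5/6 · (3,3)A 4/5 · (3,4)A 3/6
Row 4: (4,1)A 3/4 · (4,3)A 6/6 · (4,4)A 4/5 · (4,5)B 0/2
Row 5: (5,1)B 0/3 · (5,2)A 4/5 · (5,3)A 4/4
Row 6: (6,1)A 3/4 · (6,4)A 3/4 · (6,5)A 2/2
Row 7: (7,1)A 2/2 · (7,2)A 2/3 · (7,3)B 0/2 · (7,5)A 2/2
Sum over 24 agents: 2/2 + 3/4 + 1/2 + 4/4 + 0/5 + 0/1 + 3/3 + 5/6 + 4/5 + 3/6 + 3/4 + 6/6 + 4/5 + 0/2 + 0/3 + 4/5 + 4/4 + 3/4 + 3/4 + 2/2 + 2/2 + 2/3 + 0/2 + 2/2 = 159/10; mean = 159/10 ÷ 24 = 53/80 = 0.6625 → 0.663.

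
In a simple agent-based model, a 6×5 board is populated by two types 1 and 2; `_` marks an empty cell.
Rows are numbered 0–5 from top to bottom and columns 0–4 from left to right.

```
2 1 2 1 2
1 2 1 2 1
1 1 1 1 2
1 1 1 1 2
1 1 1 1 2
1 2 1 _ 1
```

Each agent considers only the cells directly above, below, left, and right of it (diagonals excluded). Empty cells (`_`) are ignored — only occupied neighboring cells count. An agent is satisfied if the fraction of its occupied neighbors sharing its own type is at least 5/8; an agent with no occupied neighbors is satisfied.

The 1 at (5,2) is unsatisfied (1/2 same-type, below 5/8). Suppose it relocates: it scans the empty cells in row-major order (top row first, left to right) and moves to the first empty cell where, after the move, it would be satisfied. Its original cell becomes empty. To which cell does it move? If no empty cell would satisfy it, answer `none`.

Vacating (5,2). Empty cells in order:
  (5,3): 2/2 same-type → satisfied — stop here.

(5,3)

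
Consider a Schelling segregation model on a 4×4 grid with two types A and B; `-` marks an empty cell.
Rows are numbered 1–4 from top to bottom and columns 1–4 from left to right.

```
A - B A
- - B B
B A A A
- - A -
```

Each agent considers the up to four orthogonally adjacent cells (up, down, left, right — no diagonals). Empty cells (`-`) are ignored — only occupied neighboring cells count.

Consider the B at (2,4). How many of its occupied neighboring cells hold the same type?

1

Occupied neighbors of (2,4): (1,4)=A, (3,4)=A, (2,3)=B.
Same type (B): 1 of 3.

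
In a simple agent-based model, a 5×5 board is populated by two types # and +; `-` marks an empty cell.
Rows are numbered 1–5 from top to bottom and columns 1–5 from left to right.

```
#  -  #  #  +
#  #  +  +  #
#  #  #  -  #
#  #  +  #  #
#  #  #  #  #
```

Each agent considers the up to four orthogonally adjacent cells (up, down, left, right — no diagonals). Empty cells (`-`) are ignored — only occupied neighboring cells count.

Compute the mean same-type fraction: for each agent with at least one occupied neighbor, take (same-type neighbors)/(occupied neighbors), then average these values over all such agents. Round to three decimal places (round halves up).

Row 1: (1,1)# 1/1 · (1,3)# 1/2 · (1,4)# 1/3 · (1,5)+ 0/2
Row 2: (2,1)# 3/3 · (2,2)# 2/3 · (2,3)+ 1/4 · (2,4)+ 1/3 · (2,5)# 1/3
Row 3: (3,1)# 3/3 · (3,2)# 4/4 · (3,3)# 1/3 · (3,5)# 2/2
Row 4: (4,1)# 3/3 · (4,2)# 3/4 · (4,3)+ 0/4 · (4,4)# 2/3 · (4,5)# 3/3
Row 5: (5,1)# 2/2 · (5,2)# 3/3 · (5,3)# 2/3 · (5,4)# 3/3 · (5,5)# 2/2
Sum over 23 agents: 1/1 + 1/2 + 1/3 + 0/2 + 3/3 + 2/3 + 1/4 + 1/3 + 1/3 + 3/3 + 4/4 + 1/3 + 2/2 + 3/3 + 3/4 + 0/4 + 2/3 + 3/3 + 2/2 + 3/3 + 2/3 + 3/3 + 2/2 = 95/6; mean = 95/6 ÷ 23 = 95/138 = 0.688405… → 0.688.

0.688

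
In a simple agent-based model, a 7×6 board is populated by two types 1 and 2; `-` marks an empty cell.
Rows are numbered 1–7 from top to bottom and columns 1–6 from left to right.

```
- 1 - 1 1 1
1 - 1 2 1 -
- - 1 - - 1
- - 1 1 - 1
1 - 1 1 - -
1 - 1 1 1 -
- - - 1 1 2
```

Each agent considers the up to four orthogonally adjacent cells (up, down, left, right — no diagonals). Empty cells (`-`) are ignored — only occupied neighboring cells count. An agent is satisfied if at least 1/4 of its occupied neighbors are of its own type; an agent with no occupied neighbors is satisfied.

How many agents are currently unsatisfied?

Row 1: (1,2)1 0/0 ✓ · (1,4)1 1/2 ✓ · (1,5)1 3/3 ✓ · (1,6)1 1/1 ✓
Row 2: (2,1)1 0/0 ✓ · (2,3)1 1/2 ✓ · (2,4)2 0/3 ✗ · (2,5)1 1/2 ✓
Row 3: (3,3)1 2/2 ✓ · (3,6)1 1/1 ✓
Row 4: (4,3)1 3/3 ✓ · (4,4)1 2/2 ✓ · (4,6)1 1/1 ✓
Row 5: (5,1)1 1/1 ✓ · (5,3)1 3/3 ✓ · (5,4)1 3/3 ✓
Row 6: (6,1)1 1/1 ✓ · (6,3)1 2/2 ✓ · (6,4)1 4/4 ✓ · (6,5)1 2/2 ✓
Row 7: (7,4)1 2/2 ✓ · (7,5)1 2/3 ✓ · (7,6)2 0/1 ✗
Unsatisfied: (2,4), (7,6) — 2 in total.

2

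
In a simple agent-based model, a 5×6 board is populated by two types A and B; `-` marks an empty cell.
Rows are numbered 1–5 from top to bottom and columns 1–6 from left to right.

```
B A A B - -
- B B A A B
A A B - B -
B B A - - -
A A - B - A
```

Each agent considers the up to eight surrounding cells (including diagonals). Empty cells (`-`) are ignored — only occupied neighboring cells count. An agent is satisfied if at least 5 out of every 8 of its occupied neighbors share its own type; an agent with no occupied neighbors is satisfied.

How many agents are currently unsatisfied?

(1,1)B 1/2 unhappy
(1,2)A 1/4 unhappy
(1,3)A 2/5 unhappy
(1,4)B 1/4 unhappy
(2,2)B 3/7 unhappy
(2,3)B 3/7 unhappy
(2,4)A 2/6 unhappy
(2,5)A 1/4 unhappy
(2,6)B 1/2 unhappy
(3,1)A 1/4 unhappy
(3,2)A 2/7 unhappy
(3,3)B 3/6 unhappy
(3,5)B 1/3 unhappy
(4,1)B 1/5 unhappy
(4,2)B 2/7 unhappy
(4,3)A 2/5 unhappy
(5,1)A 1/3 unhappy
(5,2)A 2/4 unhappy
(5,4)B 0/1 unhappy
(5,6)A 0/0 ok
Unsatisfied: (1,1), (1,2), (1,3), (1,4), (2,2), (2,3), (2,4), (2,5), (2,6), (3,1), (3,2), (3,3), (3,5), (4,1), (4,2), (4,3), (5,1), (5,2), (5,4) — 19 in total.

19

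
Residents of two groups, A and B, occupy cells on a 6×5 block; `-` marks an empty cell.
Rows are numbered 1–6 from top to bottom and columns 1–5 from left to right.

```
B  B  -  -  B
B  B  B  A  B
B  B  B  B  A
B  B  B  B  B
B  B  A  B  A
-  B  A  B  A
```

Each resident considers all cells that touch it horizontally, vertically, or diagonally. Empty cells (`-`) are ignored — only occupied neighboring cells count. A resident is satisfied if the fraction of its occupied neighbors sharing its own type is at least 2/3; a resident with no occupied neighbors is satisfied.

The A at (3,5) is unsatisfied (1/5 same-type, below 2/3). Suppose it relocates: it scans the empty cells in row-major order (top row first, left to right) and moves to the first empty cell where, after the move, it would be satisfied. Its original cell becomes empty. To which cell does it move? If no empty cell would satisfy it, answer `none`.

Vacating (3,5). Empty cells in order:
  (1,3): 1/4 same-type → still unsatisfied.
  (1,4): 1/4 same-type → still unsatisfied.
  (6,1): 0/3 same-type → still unsatisfied.

none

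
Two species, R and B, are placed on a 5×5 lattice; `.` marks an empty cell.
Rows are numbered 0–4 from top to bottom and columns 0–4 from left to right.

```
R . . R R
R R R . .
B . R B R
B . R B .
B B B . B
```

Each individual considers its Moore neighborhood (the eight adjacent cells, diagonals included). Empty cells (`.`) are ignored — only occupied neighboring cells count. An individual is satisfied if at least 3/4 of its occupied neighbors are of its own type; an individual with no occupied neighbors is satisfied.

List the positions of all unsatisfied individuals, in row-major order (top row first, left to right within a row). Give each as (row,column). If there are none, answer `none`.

Row 0: (0,0)R 2/2 ✓ · (0,3)R 2/2 ✓ · (0,4)R 1/1 ✓
Row 1: (1,0)R 2/3 ✗ · (1,1)R 4/5 ✓ · (1,2)R 3/4 ✓
Row 2: (2,0)B 1/3 ✗ · (2,2)R 3/5 ✗ · (2,3)B 1/5 ✗ · (2,4)R 0/2 ✗
Row 3: (3,0)B 3/3 ✓ · (3,2)R 1/5 ✗ · (3,3)B 3/6 ✗
Row 4: (4,0)B 2/2 ✓ · (4,1)B 3/4 ✓ · (4,2)B 2/3 ✗ · (4,4)B 1/1 ✓

(1,0), (2,0), (2,2), (2,3), (2,4), (3,2), (3,3), (4,2)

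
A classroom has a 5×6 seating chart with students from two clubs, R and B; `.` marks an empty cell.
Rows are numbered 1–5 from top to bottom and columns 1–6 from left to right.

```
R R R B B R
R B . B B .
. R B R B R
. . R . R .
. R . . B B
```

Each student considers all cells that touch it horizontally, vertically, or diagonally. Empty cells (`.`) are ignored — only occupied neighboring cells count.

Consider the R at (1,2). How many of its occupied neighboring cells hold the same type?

Occupied neighbors of (1,2): (1,1)=R, (1,3)=R, (2,1)=R, (2,2)=B.
Same type (R): 3 of 4.

3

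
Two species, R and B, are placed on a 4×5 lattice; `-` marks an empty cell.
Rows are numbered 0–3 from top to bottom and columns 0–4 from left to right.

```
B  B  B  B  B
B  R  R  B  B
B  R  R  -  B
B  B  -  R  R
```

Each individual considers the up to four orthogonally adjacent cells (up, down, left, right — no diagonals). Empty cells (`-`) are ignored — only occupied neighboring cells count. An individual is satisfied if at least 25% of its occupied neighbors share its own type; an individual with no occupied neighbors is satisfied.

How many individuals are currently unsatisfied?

0

Row 0: (0,0)B 2/2 ✓ · (0,1)B 2/3 ✓ · (0,2)B 2/3 ✓ · (0,3)B 3/3 ✓ · (0,4)B 2/2 ✓
Row 1: (1,0)B 2/3 ✓ · (1,1)R 2/4 ✓ · (1,2)R 2/4 ✓ · (1,3)B 2/3 ✓ · (1,4)B 3/3 ✓
Row 2: (2,0)B 2/3 ✓ · (2,1)R 2/4 ✓ · (2,2)R 2/2 ✓ · (2,4)B 1/2 ✓
Row 3: (3,0)B 2/2 ✓ · (3,1)B 1/2 ✓ · (3,3)R 1/1 ✓ · (3,4)R 1/2 ✓
Every one meets the threshold.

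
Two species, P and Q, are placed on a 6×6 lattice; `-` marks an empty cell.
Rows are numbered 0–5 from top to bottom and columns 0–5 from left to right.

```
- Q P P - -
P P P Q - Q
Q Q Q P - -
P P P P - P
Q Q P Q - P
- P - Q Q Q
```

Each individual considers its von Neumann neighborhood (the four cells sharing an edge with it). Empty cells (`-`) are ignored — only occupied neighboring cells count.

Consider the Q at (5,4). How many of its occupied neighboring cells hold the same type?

2

Occupied neighbors of (5,4): (5,3)=Q, (5,5)=Q.
Same type (Q): 2 of 2.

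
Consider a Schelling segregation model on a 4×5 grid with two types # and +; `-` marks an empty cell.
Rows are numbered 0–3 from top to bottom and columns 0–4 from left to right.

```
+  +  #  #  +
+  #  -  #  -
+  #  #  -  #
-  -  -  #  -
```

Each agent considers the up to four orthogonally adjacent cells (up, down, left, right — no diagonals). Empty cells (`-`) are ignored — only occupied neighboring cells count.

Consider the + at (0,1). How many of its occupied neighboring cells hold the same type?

Occupied neighbors of (0,1): (1,1)=#, (0,0)=+, (0,2)=#.
Same type (+): 1 of 3.

1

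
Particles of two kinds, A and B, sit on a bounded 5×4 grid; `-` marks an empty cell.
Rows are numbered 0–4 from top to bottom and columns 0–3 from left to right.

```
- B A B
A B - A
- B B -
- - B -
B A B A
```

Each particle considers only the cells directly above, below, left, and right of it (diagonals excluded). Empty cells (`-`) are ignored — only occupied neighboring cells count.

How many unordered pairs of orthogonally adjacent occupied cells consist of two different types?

7

Scan each occupied cell's neighbors to the right and below so each pair is counted once.
From row 0: 3 unlike of 4 pairs (running 3/4).
From row 1: 1 unlike of 2 pairs (running 4/6).
From row 2: 0 unlike of 2 pairs (running 4/8).
From row 3: 0 unlike of 1 pairs (running 4/9).
From row 4: 3 unlike of 3 pairs (running 7/12).
Total adjacent occupied pairs: 12; unlike-type pairs: 7.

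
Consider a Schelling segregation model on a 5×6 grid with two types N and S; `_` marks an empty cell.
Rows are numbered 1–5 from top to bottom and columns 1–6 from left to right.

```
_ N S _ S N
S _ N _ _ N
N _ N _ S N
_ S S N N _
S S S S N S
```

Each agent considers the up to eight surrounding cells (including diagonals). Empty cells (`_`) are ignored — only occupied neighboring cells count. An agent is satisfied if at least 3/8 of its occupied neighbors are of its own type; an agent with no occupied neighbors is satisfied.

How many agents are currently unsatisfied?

7

Row 1: (1,2)N 1/3 not · (1,3)S 0/2 not · (1,5)S 0/2 not · (1,6)N 1/2 satisfied
Row 2: (2,1)S 0/2 not · (2,3)N 2/3 satisfied · (2,6)N 2/4 satisfied
Row 3: (3,1)N 0/2 not · (3,3)N 2/4 satisfied · (3,5)S 0/4 not · (3,6)N 2/3 satisfied
Row 4: (4,2)S 4/6 satisfied · (4,3)S 4/6 satisfied · (4,4)N 3/7 satisfied · (4,5)N 3/6 satisfied
Row 5: (5,1)S 2/2 satisfied · (5,2)S 4/4 satisfied · (5,3)S 4/5 satisfied · (5,4)S 2/5 satisfied · (5,5)N 2/4 satisfied · (5,6)S 0/2 not
Unsatisfied: (1,2), (1,3), (1,5), (2,1), (3,1), (3,5), (5,6) — 7 in total.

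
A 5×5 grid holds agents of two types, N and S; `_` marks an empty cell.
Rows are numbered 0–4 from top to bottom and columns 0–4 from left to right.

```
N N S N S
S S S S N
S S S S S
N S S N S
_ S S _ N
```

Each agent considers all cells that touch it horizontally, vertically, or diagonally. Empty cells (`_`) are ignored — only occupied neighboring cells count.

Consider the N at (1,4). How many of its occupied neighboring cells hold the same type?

1

Occupied neighbors of (1,4): (0,3)=N, (0,4)=S, (1,3)=S, (2,3)=S, (2,4)=S.
Same type (N): 1 of 5.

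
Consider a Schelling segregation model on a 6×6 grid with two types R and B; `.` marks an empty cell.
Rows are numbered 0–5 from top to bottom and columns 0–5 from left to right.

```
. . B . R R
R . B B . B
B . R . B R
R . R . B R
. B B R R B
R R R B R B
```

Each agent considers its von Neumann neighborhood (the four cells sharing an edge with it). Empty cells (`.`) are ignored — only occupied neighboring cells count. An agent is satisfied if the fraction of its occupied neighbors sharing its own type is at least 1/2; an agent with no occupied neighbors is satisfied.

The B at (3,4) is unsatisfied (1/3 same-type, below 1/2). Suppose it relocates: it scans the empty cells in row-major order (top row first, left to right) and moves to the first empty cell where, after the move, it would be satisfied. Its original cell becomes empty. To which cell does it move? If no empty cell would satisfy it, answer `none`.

Vacating (3,4). Empty cells in order:
  (0,0): 0/1 same-type → still unsatisfied.
  (0,1): 1/1 same-type → satisfied — stop here.

(0,1)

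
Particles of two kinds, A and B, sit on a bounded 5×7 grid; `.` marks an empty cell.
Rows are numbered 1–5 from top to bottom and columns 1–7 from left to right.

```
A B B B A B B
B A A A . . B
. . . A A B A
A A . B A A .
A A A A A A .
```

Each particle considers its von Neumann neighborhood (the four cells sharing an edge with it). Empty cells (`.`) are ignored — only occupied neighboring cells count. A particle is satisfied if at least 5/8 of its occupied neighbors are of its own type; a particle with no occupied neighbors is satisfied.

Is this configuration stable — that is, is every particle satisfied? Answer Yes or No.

(1,1)A 0/2 ✗
(1,2)B 1/3 ✗
(1,3)B 2/3 ✓
(1,4)B 1/3 ✗
(1,5)A 0/2 ✗
(1,6)B 1/2 ✗
(1,7)B 2/2 ✓
(2,1)B 0/2 ✗
(2,2)A 1/3 ✗
(2,3)A 2/3 ✓
(2,4)A 2/3 ✓
(2,7)B 1/2 ✗
(3,4)A 2/3 ✓
(3,5)A 2/3 ✓
(3,6)B 0/3 ✗
(3,7)A 0/2 ✗
(4,1)A 2/2 ✓
(4,2)A 2/2 ✓
(4,4)B 0/3 ✗
(4,5)A 3/4 ✓
(4,6)A 2/3 ✓
(5,1)A 2/2 ✓
(5,2)A 3/3 ✓
(5,3)A 2/2 ✓
(5,4)A 2/3 ✓
(5,5)A 3/3 ✓
(5,6)A 2/2 ✓
For instance (1,1) has only 0/2 same-type neighbors, below 5/8.

No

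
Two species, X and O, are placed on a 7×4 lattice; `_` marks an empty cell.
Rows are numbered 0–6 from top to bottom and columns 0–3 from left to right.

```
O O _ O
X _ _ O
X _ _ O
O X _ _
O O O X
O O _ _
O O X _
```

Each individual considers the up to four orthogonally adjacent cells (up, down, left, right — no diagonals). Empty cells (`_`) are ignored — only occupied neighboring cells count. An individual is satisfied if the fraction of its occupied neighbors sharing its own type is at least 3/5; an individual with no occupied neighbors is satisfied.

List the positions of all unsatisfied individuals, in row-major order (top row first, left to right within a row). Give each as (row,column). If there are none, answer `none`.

(0,0)O 1/2 not
(0,1)O 1/1 satisfied
(0,3)O 1/1 satisfied
(1,0)X 1/2 not
(1,3)O 2/2 satisfied
(2,0)X 1/2 not
(2,3)O 1/1 satisfied
(3,0)O 1/3 not
(3,1)X 0/2 not
(4,0)O 3/3 satisfied
(4,1)O 3/4 satisfied
(4,2)O 1/2 not
(4,3)X 0/1 not
(5,0)O 3/3 satisfied
(5,1)O 3/3 satisfied
(6,0)O 2/2 satisfied
(6,1)O 2/3 satisfied
(6,2)X 0/1 not

(0,0), (1,0), (2,0), (3,0), (3,1), (4,2), (4,3), (6,2)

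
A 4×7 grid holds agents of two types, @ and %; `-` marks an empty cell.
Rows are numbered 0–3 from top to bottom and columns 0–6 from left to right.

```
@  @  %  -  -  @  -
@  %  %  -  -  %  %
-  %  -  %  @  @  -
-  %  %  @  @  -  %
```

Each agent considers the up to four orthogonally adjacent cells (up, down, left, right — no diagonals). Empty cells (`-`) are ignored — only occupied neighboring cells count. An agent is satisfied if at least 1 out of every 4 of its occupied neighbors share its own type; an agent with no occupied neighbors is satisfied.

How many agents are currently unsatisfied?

2

(0,0)@ 2/2 ok
(0,1)@ 1/3 ok
(0,2)% 1/2 ok
(0,5)@ 0/1 unhappy
(1,0)@ 1/2 ok
(1,1)% 2/4 ok
(1,2)% 2/2 ok
(1,5)% 1/3 ok
(1,6)% 1/1 ok
(2,1)% 2/2 ok
(2,3)% 0/2 unhappy
(2,4)@ 2/3 ok
(2,5)@ 1/2 ok
(3,1)% 2/2 ok
(3,2)% 1/2 ok
(3,3)@ 1/3 ok
(3,4)@ 2/2 ok
(3,6)% 0/0 ok
Unsatisfied: (0,5), (2,3) — 2 in total.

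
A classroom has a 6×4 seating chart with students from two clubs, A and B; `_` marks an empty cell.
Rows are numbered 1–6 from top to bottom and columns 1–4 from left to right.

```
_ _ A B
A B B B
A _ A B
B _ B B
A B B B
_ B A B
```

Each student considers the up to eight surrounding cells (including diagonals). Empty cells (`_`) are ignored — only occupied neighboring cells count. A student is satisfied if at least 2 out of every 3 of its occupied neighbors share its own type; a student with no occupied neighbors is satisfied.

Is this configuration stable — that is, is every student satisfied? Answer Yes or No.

No

Row 1: (1,3)A 0/4 unhappy · (1,4)B 2/3 ok
Row 2: (2,1)A 1/2 unhappy · (2,2)B 1/5 unhappy · (2,3)B 4/6 ok · (2,4)B 3/5 unhappy
Row 3: (3,1)A 1/3 unhappy · (3,3)A 0/6 unhappy · (3,4)B 4/5 ok
Row 4: (4,1)B 1/3 unhappy · (4,3)B 5/6 ok · (4,4)B 4/5 ok
Row 5: (5,1)A 0/3 unhappy · (5,2)B 4/6 ok · (5,3)B 6/7 ok · (5,4)B 4/5 ok
Row 6: (6,2)B 2/4 unhappy · (6,3)A 0/5 unhappy · (6,4)B 2/3 ok
For instance (1,3) has only 0/4 same-type neighbors, below 2/3.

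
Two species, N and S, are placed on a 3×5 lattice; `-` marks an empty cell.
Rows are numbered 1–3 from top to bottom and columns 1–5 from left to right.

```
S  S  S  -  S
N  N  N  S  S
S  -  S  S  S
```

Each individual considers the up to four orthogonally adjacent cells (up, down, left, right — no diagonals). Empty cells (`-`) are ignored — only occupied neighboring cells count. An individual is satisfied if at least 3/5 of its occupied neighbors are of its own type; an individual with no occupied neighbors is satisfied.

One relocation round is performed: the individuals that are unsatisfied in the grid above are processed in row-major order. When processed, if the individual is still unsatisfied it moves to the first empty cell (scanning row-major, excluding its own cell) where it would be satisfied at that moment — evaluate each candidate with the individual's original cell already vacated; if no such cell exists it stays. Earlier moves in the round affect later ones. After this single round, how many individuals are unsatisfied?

5

Initially unsatisfied (in order): (1,1), (1,3), (2,1), (2,3), (3,1), (3,3).
  (1,1) → (1,4).
  (1,3): now satisfied by earlier moves; stays.
  (2,1): no empty cell satisfies it; stays.
  (2,3): no empty cell satisfies it; stays.
  (3,1): no empty cell satisfies it; stays.
  (3,3): no empty cell satisfies it; stays.
Resulting grid:
- S S S S
N N N S S
S - S S S
Unsatisfied now: (1,2), (2,1), (2,3), (3,1), (3,3).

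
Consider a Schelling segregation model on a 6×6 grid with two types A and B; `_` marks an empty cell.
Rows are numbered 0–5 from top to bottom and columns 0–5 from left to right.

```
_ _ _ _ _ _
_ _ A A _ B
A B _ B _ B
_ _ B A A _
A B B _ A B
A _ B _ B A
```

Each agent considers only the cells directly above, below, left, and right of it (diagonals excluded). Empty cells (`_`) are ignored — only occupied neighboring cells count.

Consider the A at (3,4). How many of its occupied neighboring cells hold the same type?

Occupied neighbors of (3,4): (4,4)=A, (3,3)=A.
Same type (A): 2 of 2.

2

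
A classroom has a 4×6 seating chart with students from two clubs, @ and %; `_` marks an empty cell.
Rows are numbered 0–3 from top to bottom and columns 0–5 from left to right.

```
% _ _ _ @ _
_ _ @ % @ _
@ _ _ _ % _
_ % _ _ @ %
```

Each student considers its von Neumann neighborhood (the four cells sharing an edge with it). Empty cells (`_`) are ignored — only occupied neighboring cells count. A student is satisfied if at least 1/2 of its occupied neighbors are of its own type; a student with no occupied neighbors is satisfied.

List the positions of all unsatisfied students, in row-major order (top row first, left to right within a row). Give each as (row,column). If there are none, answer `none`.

(1,2), (1,3), (1,4), (2,4), (3,4), (3,5)

(0,0)% 0/0 satisfied
(0,4)@ 1/1 satisfied
(1,2)@ 0/1 not
(1,3)% 0/2 not
(1,4)@ 1/3 not
(2,0)@ 0/0 satisfied
(2,4)% 0/2 not
(3,1)% 0/0 satisfied
(3,4)@ 0/2 not
(3,5)% 0/1 not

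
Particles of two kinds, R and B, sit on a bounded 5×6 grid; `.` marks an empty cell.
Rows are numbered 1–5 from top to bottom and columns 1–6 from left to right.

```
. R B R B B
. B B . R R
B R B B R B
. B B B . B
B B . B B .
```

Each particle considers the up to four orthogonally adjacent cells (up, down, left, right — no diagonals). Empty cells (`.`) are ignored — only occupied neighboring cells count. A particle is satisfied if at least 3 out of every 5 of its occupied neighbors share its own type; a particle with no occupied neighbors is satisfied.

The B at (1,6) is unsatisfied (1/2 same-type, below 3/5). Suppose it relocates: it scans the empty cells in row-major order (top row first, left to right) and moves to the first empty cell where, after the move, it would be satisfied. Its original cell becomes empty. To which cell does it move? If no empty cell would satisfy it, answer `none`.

Vacating (1,6). Empty cells in order:
  (1,1): 0/1 same-type → still unsatisfied.
  (2,1): 2/2 same-type → satisfied — stop here.

(2,1)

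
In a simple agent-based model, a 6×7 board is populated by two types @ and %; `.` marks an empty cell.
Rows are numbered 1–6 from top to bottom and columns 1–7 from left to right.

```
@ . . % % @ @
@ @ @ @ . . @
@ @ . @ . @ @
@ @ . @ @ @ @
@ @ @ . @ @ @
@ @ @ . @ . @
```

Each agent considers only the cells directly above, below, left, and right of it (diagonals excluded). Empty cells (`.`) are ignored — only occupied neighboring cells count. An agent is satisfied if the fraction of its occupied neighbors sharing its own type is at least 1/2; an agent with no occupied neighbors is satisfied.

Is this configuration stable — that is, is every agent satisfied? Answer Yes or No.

Yes

(1,1)@ 1/1 ok
(1,4)% 1/2 ok
(1,5)% 1/2 ok
(1,6)@ 1/2 ok
(1,7)@ 2/2 ok
(2,1)@ 3/3 ok
(2,2)@ 3/3 ok
(2,3)@ 2/2 ok
(2,4)@ 2/3 ok
(2,7)@ 2/2 ok
(3,1)@ 3/3 ok
(3,2)@ 3/3 ok
(3,4)@ 2/2 ok
(3,6)@ 2/2 ok
(3,7)@ 3/3 ok
(4,1)@ 3/3 ok
(4,2)@ 3/3 ok
(4,4)@ 2/2 ok
(4,5)@ 3/3 ok
(4,6)@ 4/4 ok
(4,7)@ 3/3 ok
(5,1)@ 3/3 ok
(5,2)@ 4/4 ok
(5,3)@ 2/2 ok
(5,5)@ 3/3 ok
(5,6)@ 3/3 ok
(5,7)@ 3/3 ok
(6,1)@ 2/2 ok
(6,2)@ 3/3 ok
(6,3)@ 2/2 ok
(6,5)@ 1/1 ok
(6,7)@ 1/1 ok
All meet the threshold, so the configuration is stable.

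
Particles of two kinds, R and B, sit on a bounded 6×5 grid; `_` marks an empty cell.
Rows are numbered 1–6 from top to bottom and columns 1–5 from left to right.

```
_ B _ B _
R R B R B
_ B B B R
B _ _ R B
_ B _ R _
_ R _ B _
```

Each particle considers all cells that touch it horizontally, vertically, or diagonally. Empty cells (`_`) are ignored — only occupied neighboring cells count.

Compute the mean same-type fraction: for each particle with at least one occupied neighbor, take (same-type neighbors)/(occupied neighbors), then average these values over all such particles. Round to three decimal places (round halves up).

0.415

(1,2)B 1/3
(1,4)B 2/3
(2,1)R 1/3
(2,2)R 1/5
(2,3)B 5/7
(2,4)R 1/6
(2,5)B 2/4
(3,2)B 3/5
(3,3)B 3/6
(3,4)B 4/7
(3,5)R 2/5
(4,1)B 2/2
(4,4)R 2/5
(4,5)B 1/4
(5,2)B 1/2
(5,4)R 1/3
(6,2)R 0/1
(6,4)B 0/1
Sum over 18 particles: 1/3 + 2/3 + 1/3 + 1/5 + 5/7 + 1/6 + 2/4 + 3/5 + 3/6 + 4/7 + 2/5 + 2/2 + 2/5 + 1/4 + 1/2 + 1/3 + 0/1 + 0/1 = 3137/420; mean = 3137/420 ÷ 18 = 3137/7560 = 0.414947… → 0.415.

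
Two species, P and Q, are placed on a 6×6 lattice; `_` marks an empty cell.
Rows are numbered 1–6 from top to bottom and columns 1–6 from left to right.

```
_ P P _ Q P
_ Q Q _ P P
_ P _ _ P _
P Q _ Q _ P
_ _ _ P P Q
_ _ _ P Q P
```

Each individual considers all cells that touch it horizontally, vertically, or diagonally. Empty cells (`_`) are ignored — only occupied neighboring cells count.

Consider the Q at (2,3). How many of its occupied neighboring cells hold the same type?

Occupied neighbors of (2,3): (1,2)=P, (1,3)=P, (2,2)=Q, (3,2)=P.
Same type (Q): 1 of 4.

1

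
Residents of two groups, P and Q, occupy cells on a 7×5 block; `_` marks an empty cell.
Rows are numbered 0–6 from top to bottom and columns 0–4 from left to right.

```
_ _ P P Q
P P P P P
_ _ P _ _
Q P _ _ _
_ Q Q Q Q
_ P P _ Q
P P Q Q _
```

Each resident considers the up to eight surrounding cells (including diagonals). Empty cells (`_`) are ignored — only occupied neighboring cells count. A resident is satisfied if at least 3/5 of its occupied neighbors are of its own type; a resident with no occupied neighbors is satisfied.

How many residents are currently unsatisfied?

8

(0,2)P 4/4 ✓
(0,3)P 4/5 ✓
(0,4)Q 0/3 ✗
(1,0)P 1/1 ✓
(1,1)P 4/4 ✓
(1,2)P 5/5 ✓
(1,3)P 5/6 ✓
(1,4)P 2/3 ✓
(2,2)P 4/4 ✓
(3,0)Q 1/2 ✗
(3,1)P 1/4 ✗
(4,1)Q 2/5 ✗
(4,2)Q 2/5 ✗
(4,3)Q 3/4 ✓
(4,4)Q 2/2 ✓
(5,1)P 3/6 ✗
(5,2)P 2/7 ✗
(5,4)Q 3/3 ✓
(6,0)P 2/2 ✓
(6,1)P 3/4 ✓
(6,2)Q 1/4 ✗
(6,3)Q 2/3 ✓
Unsatisfied: (0,4), (3,0), (3,1), (4,1), (4,2), (5,1), (5,2), (6,2) — 8 in total.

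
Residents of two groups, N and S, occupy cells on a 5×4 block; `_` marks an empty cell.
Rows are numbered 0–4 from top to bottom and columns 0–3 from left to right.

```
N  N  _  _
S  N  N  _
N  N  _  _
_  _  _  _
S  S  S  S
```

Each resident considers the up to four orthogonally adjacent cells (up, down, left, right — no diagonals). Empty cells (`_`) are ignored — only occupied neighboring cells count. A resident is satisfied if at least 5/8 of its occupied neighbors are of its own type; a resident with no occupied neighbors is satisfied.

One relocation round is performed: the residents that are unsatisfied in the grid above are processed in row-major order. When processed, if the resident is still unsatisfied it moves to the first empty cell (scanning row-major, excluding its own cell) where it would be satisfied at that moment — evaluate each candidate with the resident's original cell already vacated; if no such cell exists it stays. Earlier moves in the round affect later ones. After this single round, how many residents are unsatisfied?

Initially unsatisfied (in order): (0,0), (1,0), (2,0).
  (0,0) → (0,2).
  (1,0) → (2,3).
  (2,0): now satisfied by earlier moves; stays.
Resulting grid:
_ N N _
_ N N _
N N _ S
_ _ _ _
S S S S
All satisfied now.

0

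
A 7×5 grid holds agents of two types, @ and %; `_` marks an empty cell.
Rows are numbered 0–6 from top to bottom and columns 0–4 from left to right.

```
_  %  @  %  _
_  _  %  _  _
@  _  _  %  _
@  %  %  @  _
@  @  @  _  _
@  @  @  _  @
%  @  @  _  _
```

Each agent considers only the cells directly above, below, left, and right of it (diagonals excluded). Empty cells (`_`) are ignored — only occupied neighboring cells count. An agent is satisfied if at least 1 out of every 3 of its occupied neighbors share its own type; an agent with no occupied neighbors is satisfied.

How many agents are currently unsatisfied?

(0,1)% 0/1 ✗
(0,2)@ 0/3 ✗
(0,3)% 0/1 ✗
(1,2)% 0/1 ✗
(2,0)@ 1/1 ✓
(2,3)% 0/1 ✗
(3,0)@ 2/3 ✓
(3,1)% 1/3 ✓
(3,2)% 1/3 ✓
(3,3)@ 0/2 ✗
(4,0)@ 3/3 ✓
(4,1)@ 3/4 ✓
(4,2)@ 2/3 ✓
(5,0)@ 2/3 ✓
(5,1)@ 4/4 ✓
(5,2)@ 3/3 ✓
(5,4)@ 0/0 ✓
(6,0)% 0/2 ✗
(6,1)@ 2/3 ✓
(6,2)@ 2/2 ✓
Unsatisfied: (0,1), (0,2), (0,3), (1,2), (2,3), (3,3), (6,0) — 7 in total.

7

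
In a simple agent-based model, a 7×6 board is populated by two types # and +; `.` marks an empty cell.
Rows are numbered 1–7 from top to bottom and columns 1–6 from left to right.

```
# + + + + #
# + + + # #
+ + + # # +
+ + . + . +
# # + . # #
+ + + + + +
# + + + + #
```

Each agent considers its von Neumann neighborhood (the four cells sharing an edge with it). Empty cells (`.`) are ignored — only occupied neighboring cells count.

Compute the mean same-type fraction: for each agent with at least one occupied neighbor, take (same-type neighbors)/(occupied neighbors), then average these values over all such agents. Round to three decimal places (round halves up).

0.579

Row 1: (1,1)# 1/2 · (1,2)+ 2/3 · (1,3)+ 3/3 · (1,4)+ 3/3 · (1,5)+ 1/3 · (1,6)# 1/2
Row 2: (2,1)# 1/3 · (2,2)+ 3/4 · (2,3)+ 4/4 · (2,4)+ 2/4 · (2,5)# 2/4 · (2,6)# 2/3
Row 3: (3,1)+ 2/3 · (3,2)+ 4/4 · (3,3)+ 2/3 · (3,4)# 1/4 · (3,5)# 2/3 · (3,6)+ 1/3
Row 4: (4,1)+ 2/3 · (4,2)+ 2/3 · (4,4)+ 0/1 · (4,6)+ 1/2
Row 5: (5,1)# 1/3 · (5,2)# 1/4 · (5,3)+ 1/2 · (5,5)# 1/2 · (5,6)# 1/3
Row 6: (6,1)+ 1/3 · (6,2)+ 3/4 · (6,3)+ 4/4 · (6,4)+ 3/3 · (6,5)+ 3/4 · (6,6)+ 1/3
Row 7: (7,1)# 0/2 · (7,2)+ 2/3 · (7,3)+ 3/3 · (7,4)+ 3/3 · (7,5)+ 2/3 · (7,6)# 0/2
Sum over 39 agents: 1/2 + 2/3 + 3/3 + 3/3 + 1/3 + 1/2 + 1/3 + 3/4 + 4/4 + 2/4 + 2/4 + 2/3 + 2/3 + 4/4 + 2/3 + 1/4 + 2/3 + 1/3 + 2/3 + 2/3 + 0/1 + 1/2 + 1/3 + 1/4 + 1/2 + 1/2 + 1/3 + 1/3 + 3/4 + 4/4 + 3/3 + 3/4 + 1/3 + 0/2 + 2/3 + 3/3 + 3/3 + 2/3 + 0/2 = 271/12; mean = 271/12 ÷ 39 = 271/468 = 0.579059… → 0.579.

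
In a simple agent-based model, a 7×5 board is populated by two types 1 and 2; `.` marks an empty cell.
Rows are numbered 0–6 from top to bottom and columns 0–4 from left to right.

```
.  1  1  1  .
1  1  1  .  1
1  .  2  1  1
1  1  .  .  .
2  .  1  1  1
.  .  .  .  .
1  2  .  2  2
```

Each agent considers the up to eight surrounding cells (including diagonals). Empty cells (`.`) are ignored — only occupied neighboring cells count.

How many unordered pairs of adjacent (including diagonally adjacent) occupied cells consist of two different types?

7

Scan each occupied cell's neighbors to the right and below (and the two forward diagonals) so each pair is counted once.
From row 0: 0 unlike of 9 pairs (running 0/9).
From row 1: 2 unlike of 9 pairs (running 2/18).
From row 2: 2 unlike of 5 pairs (running 4/23).
From row 3: 2 unlike of 4 pairs (running 6/27).
From row 4: 0 unlike of 2 pairs (running 6/29).
From row 6: 1 unlike of 2 pairs (running 7/31).
Total adjacent occupied pairs: 31; unlike-type pairs: 7.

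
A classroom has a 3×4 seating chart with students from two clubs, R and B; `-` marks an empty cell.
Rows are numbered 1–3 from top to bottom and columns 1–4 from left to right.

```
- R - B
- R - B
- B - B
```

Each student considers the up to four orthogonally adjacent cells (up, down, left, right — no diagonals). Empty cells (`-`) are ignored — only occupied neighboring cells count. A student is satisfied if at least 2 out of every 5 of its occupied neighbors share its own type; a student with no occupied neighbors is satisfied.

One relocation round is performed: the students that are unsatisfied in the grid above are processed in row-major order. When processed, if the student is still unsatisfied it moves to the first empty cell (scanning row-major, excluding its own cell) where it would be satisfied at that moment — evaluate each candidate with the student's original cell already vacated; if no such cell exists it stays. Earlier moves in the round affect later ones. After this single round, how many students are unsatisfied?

0

Initially unsatisfied (in order): (3,2).
  (3,2) → (1,3).
Resulting grid:
- R B B
- R - B
- - - B
All satisfied now.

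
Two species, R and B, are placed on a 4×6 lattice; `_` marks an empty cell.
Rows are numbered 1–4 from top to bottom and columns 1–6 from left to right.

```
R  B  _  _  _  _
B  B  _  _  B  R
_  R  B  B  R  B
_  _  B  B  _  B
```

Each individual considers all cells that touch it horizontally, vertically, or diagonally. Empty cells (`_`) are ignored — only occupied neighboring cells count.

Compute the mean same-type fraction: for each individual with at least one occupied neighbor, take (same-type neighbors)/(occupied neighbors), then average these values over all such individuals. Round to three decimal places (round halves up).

0.490

(1,1)R 0/3
(1,2)B 2/3
(2,1)B 2/4
(2,2)B 3/5
(2,5)B 2/4
(2,6)R 1/3
(3,2)R 0/4
(3,3)B 4/5
(3,4)B 4/5
(3,5)R 1/6
(3,6)B 2/4
(4,3)B 3/4
(4,4)B 3/4
(4,6)B 1/2
Sum over 14 individuals: 0/3 + 2/3 + 2/4 + 3/5 + 2/4 + 1/3 + 0/4 + 4/5 + 4/5 + 1/6 + 2/4 + 3/4 + 3/4 + 1/2 = 103/15; mean = 103/15 ÷ 14 = 103/210 = 0.490476… → 0.490.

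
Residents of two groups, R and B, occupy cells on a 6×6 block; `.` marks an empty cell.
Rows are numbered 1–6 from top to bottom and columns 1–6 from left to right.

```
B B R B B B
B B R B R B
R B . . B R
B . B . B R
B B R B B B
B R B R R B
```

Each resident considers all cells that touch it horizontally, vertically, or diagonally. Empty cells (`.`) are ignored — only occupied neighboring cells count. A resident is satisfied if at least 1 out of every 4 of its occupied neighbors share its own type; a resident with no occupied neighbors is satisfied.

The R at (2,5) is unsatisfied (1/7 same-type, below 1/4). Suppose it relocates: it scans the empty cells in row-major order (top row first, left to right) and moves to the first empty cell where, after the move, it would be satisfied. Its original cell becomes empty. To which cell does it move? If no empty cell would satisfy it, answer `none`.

Vacating (2,5). Empty cells in order:
  (3,3): 1/5 same-type → still unsatisfied.
  (3,4): 1/5 same-type → still unsatisfied.
  (4,2): 2/7 same-type → satisfied — stop here.

(4,2)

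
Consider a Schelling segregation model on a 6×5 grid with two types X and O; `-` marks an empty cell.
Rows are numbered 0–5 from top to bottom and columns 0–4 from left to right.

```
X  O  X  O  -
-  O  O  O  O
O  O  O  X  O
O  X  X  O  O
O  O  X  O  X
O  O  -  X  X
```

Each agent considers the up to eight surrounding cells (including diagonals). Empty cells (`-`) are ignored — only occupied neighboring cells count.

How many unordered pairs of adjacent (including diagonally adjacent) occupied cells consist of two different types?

Scan each occupied cell's neighbors to the right and below (and the two forward diagonals) so each pair is counted once.
From row 0: 7 unlike of 12 pairs (running 7/12).
From row 1: 3 unlike of 14 pairs (running 10/26).
From row 2: 9 unlike of 17 pairs (running 19/43).
From row 3: 9 unlike of 17 pairs (running 28/60).
From row 4: 6 unlike of 14 pairs (running 34/74).
From row 5: 0 unlike of 2 pairs (running 34/76).
Total adjacent occupied pairs: 76; unlike-type pairs: 34.

34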